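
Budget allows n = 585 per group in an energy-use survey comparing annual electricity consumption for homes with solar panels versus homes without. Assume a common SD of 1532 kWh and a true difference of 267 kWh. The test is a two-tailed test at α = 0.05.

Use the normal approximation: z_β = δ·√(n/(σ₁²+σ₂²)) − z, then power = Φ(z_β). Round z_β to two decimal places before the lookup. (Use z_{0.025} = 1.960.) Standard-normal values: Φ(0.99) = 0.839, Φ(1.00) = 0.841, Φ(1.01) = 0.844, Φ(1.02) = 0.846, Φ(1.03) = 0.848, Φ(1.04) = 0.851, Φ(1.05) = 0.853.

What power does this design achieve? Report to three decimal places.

z_β = δ·√(n/(σ₁²+σ₂²)) − z_{α/2}
    = 267 · √(585/4694048) − 1.960
    = 267 · 0.01116 − 1.960
    = 2.9807 − 1.960 = 1.0207 → 1.02
Power = Φ(1.02) = 0.846.

Power ≈ 0.846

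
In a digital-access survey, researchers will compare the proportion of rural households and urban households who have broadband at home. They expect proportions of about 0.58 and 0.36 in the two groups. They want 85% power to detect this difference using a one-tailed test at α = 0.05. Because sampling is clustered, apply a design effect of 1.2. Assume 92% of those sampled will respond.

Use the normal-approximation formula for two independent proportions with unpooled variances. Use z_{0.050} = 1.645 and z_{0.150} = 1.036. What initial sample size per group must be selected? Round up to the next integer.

n = 92 per group

n = (z_α + z_β)² · [p₁(1−p₁) + p₂(1−p₂)] / (p₁ − p₂)²
  = (1.645 + 1.036)² · (0.58·0.42 + 0.36·0.64) / (0.22)²
  = (2.681)² · (0.2436 + 0.2304) / 0.0484
  = 7.1878 · 0.4740 / 0.0484
  = 70.39
Design effect: 1.2 × 70.39 = 84.47.
Adjust for 92% response: 84.47 / 0.92 = 91.82.
Round up → n = 92 per group.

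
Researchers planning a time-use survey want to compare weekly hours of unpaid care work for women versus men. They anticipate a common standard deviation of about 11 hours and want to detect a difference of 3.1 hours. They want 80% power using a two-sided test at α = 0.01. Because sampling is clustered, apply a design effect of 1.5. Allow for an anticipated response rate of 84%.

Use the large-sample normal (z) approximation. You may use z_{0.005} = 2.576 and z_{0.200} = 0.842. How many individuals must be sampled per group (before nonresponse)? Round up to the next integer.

n = (z_{α/2} + z_β)² · (σ₁² + σ₂²) / δ²
  = (2.576 + 0.842)² · (2·11² = 242) / 3.1²
  = 11.6827 · 242 / 9.61
  = 294.20
Design effect: 1.5 × 294.20 = 441.29.
Adjust for 84% response: 441.29 / 0.84 = 525.35.
Round up → n = 526 per group.

n = 526 per group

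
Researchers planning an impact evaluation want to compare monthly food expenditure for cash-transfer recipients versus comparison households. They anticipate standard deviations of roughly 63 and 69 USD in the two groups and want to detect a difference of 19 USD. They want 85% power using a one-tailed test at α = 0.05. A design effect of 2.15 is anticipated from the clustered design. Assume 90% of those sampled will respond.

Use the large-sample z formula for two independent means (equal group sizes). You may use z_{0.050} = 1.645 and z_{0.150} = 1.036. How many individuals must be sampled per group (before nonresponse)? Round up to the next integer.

n = 416 per group

n = (z_α + z_β)² · (σ₁² + σ₂²) / δ²
  = (1.645 + 1.036)² · (63² + 69² = 8730) / 19²
  = 7.1878 · 8730 / 361
  = 173.82
Design effect: 2.15 × 173.82 = 373.71.
Adjust for 90% response: 373.71 / 0.90 = 415.24.
Round up → n = 416 per group.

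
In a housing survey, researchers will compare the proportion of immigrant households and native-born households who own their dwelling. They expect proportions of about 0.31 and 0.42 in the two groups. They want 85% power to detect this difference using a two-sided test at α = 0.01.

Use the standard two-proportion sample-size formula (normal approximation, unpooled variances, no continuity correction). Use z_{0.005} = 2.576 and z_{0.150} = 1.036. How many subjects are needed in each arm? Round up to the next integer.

n = (z_{α/2} + z_β)² · [p₁(1−p₁) + p₂(1−p₂)] / (p₁ − p₂)²
  = (2.576 + 1.036)² · (0.31·0.69 + 0.42·0.58) / (-0.11)²
  = (3.612)² · (0.2139 + 0.2436) / 0.0121
  = 13.0465 · 0.4575 / 0.0121
  = 493.29
Round up → n = 494 per group.

n = 494 per group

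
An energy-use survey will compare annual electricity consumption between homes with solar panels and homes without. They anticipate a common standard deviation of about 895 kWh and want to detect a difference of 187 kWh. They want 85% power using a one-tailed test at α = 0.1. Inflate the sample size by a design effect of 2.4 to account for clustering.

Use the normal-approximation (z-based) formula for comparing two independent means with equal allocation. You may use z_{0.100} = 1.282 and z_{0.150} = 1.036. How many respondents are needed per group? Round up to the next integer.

n = 591 per group

n = (z_α + z_β)² · (σ₁² + σ₂²) / δ²
  = (1.282 + 1.036)² · (2·895² = 1602050) / 187²
  = 5.3731 · 1602050 / 34969
  = 246.16
Design effect: 2.4 × 246.16 = 590.79.
Round up → n = 591 per group.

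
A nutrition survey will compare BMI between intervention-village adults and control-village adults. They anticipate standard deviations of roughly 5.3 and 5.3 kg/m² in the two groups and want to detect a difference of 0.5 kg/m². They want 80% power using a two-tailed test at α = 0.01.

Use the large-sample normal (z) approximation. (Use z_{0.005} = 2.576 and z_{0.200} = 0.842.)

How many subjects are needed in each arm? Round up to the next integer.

n = 2626 per group

n = (z_{α/2} + z_β)² · (σ₁² + σ₂²) / δ²
  = (2.576 + 0.842)² · (5.3² + 5.3² = 56.18) / 0.5²
  = 11.6827 · 56.18 / 0.25
  = 2625.34
Round up → n = 2626 per group.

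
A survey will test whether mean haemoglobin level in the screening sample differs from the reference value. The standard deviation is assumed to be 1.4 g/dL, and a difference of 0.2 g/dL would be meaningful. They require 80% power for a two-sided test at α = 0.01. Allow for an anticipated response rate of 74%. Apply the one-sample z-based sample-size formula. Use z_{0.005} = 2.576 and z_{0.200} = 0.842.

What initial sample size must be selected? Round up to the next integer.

n = 774

n = (z_{α/2} + z_β)² · σ² / δ²
  = (2.576 + 0.842)² · 1.4² / 0.2²
  = 11.6827 · 1.96 / 0.04
  = 572.45
Adjust for 74% response: 572.45 / 0.74 = 773.59.
Round up → n = 774.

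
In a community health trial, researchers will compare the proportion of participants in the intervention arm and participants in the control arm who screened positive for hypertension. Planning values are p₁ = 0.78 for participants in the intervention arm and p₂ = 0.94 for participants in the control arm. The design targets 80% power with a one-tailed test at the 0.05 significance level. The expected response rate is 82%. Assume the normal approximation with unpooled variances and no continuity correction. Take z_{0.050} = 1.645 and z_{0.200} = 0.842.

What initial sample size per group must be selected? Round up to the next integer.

n = 68 per group

n = (z_α + z_β)² · [p₁(1−p₁) + p₂(1−p₂)] / (p₁ − p₂)²
  = (1.645 + 0.842)² · (0.78·0.22 + 0.94·0.06) / (-0.16)²
  = (2.487)² · (0.1716 + 0.0564) / 0.0256
  = 6.1852 · 0.2280 / 0.0256
  = 55.09
Adjust for 82% response: 55.09 / 0.82 = 67.18.
Round up → n = 68 per group.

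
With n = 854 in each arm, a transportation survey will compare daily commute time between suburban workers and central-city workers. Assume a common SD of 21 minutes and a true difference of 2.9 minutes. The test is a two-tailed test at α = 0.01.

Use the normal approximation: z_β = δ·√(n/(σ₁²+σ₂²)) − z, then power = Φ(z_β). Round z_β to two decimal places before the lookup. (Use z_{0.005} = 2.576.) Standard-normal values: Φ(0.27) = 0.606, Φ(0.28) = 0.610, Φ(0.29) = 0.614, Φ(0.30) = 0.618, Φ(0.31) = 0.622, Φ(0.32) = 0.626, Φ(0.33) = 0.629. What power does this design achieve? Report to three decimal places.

Power ≈ 0.610

z_β = δ·√(n/(σ₁²+σ₂²)) − z_{α/2}
    = 2.9 · √(854/882) − 2.576
    = 2.9 · 0.98400 − 2.576
    = 2.8536 − 2.576 = 0.2776 → 0.28
Power = Φ(0.28) = 0.610.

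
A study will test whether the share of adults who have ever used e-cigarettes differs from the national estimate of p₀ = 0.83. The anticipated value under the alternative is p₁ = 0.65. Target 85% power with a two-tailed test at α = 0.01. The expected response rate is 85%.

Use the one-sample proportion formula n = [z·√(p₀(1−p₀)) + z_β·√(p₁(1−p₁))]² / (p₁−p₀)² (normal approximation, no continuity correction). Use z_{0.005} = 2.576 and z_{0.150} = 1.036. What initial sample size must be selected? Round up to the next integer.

n = 78

n = [z_{α/2}·√(p₀q₀) + z_β·√(p₁q₁)]² / (p₁ − p₀)²
  = [2.576·√(0.83·0.17) + 1.036·√(0.65·0.35)]² / (-0.18)²
  = [2.576·0.3756 + 1.036·0.4770]² / 0.0324
  = [1.4618]² / 0.0324
  = 65.95
Adjust for 85% response: 65.95 / 0.85 = 77.59.
Round up → n = 78.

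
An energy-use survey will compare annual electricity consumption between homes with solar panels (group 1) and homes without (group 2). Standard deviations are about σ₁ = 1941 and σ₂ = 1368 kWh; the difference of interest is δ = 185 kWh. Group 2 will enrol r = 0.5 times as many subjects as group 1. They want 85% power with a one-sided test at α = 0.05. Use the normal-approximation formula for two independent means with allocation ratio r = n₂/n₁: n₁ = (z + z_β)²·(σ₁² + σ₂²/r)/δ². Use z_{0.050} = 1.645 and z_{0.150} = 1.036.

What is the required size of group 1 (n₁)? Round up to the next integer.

n₁ = (z_α + z_β)² · (σ₁² + σ₂²/r) / δ²
   = (1.645 + 1.036)² · (1941² + 1368²/0.5) / 185²
   = 7.1878 · (3767481 + 3742848) / 34225
   = 7.1878 · 7510329 / 34225
   = 1577.28
Round up → n₁ = 1578; n₂ = r·n₁ = 0.5 × 1578 = 789.

n₁ = 1578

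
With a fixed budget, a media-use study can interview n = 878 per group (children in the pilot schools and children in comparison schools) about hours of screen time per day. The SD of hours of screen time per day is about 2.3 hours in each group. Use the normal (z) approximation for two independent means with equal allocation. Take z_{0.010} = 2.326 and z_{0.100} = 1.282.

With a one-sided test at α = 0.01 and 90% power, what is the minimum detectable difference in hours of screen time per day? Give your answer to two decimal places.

δ = (z_α + z_β) · √((σ₁²+σ₂²)/n)
  = (2.326 + 1.282) · √(10.58/878)
  = 3.608 · √0.01205
  = 3.608 · 0.1098
  = 0.3961

Minimum detectable difference ≈ 0.40 hours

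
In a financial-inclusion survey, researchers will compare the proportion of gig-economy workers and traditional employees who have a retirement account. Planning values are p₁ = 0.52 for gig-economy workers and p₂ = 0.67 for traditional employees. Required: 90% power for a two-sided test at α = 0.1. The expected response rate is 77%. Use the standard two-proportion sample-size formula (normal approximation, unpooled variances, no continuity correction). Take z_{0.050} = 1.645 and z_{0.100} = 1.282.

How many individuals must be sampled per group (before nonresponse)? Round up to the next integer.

n = 233 per group

n = (z_{α/2} + z_β)² · [p₁(1−p₁) + p₂(1−p₂)] / (p₁ − p₂)²
  = (1.645 + 1.282)² · (0.52·0.48 + 0.67·0.33) / (-0.15)²
  = (2.927)² · (0.2496 + 0.2211) / 0.0225
  = 8.5673 · 0.4707 / 0.0225
  = 179.23
Adjust for 77% response: 179.23 / 0.77 = 232.76.
Round up → n = 233 per group.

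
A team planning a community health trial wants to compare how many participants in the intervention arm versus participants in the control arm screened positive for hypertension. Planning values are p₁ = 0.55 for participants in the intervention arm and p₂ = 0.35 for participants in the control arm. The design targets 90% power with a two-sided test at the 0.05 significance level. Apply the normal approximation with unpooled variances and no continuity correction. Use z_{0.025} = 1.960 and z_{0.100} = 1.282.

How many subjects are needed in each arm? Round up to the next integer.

n = (z_{α/2} + z_β)² · [p₁(1−p₁) + p₂(1−p₂)] / (p₁ − p₂)²
  = (1.960 + 1.282)² · (0.55·0.45 + 0.35·0.65) / (0.20)²
  = (3.242)² · (0.2475 + 0.2275) / 0.0400
  = 10.5106 · 0.4750 / 0.0400
  = 124.81
Round up → n = 125 per group.

n = 125 per group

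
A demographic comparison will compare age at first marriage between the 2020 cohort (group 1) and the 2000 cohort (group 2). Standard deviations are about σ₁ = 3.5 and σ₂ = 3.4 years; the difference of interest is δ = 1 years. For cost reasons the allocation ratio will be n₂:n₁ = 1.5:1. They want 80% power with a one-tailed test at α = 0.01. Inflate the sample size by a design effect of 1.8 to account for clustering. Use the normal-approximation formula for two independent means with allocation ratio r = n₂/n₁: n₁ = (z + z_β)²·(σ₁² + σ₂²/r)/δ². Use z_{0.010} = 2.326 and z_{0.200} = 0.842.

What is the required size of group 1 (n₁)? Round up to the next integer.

n₁ = 361

n₁ = (z_α + z_β)² · (σ₁² + σ₂²/r) / δ²
   = (2.326 + 0.842)² · (3.5² + 3.4²/1.5) / 1²
   = 10.0362 · (12.25 + 7.7067) / 1
   = 10.0362 · 19.9567 / 1
   = 200.29
Design effect: 1.8 × 200.29 = 360.52.
Round up → n₁ = 361; n₂ = r·n₁ = 1.5 × 361 = 542.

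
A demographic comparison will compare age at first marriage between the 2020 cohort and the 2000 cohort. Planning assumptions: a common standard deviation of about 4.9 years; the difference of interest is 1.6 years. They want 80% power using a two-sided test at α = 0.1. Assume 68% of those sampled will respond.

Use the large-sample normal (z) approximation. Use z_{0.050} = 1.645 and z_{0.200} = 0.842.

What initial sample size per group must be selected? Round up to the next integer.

n = (z_{α/2} + z_β)² · (σ₁² + σ₂²) / δ²
  = (1.645 + 0.842)² · (2·4.9² = 48.02) / 1.6²
  = 6.1852 · 48.02 / 2.56
  = 116.02
Adjust for 68% response: 116.02 / 0.68 = 170.62.
Round up → n = 171 per group.

n = 171 per group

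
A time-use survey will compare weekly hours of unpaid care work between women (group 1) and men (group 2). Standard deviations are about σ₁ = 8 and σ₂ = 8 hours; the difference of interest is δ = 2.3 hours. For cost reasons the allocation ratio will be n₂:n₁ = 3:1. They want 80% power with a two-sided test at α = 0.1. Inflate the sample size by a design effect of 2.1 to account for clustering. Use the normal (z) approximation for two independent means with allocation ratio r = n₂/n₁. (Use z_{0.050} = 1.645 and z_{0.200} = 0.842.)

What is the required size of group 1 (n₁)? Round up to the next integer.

n₁ = 210

n₁ = (z_{α/2} + z_β)² · (σ₁² + σ₂²/r) / δ²
   = (1.645 + 0.842)² · (8² + 8²/3) / 2.3²
   = 6.1852 · (64 + 21.3333) / 5.29
   = 6.1852 · 85.3333 / 5.29
   = 99.77
Design effect: 2.1 × 99.77 = 209.52.
Round up → n₁ = 210; n₂ = r·n₁ = 3 × 210 = 630.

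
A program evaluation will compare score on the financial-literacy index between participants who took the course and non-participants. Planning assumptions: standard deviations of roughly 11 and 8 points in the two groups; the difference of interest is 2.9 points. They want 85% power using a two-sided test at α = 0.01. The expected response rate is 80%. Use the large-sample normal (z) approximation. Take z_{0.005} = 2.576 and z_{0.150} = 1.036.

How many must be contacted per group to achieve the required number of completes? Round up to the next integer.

n = 359 per group

n = (z_{α/2} + z_β)² · (σ₁² + σ₂²) / δ²
  = (2.576 + 1.036)² · (11² + 8² = 185) / 2.9²
  = 13.0465 · 185 / 8.41
  = 286.99
Adjust for 80% response: 286.99 / 0.80 = 358.74.
Round up → n = 359 per group.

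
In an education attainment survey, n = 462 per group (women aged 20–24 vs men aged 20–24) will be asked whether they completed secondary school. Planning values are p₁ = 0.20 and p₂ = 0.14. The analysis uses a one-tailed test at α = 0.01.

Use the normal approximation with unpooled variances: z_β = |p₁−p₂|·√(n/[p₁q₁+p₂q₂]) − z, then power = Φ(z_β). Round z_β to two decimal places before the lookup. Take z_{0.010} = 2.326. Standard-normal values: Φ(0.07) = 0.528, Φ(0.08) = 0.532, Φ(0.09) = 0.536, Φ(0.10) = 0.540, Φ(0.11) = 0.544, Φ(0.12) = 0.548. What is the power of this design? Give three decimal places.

Power ≈ 0.544

z_β = |p₁−p₂|·√(n/[p₁q₁+p₂q₂]) − z_α
    = 0.06 · √(462/0.2804) − 2.326
    = 0.06 · 40.5912 − 2.326
    = 2.4355 − 2.326 = 0.1095 → 0.11
Power = Φ(0.11) = 0.544.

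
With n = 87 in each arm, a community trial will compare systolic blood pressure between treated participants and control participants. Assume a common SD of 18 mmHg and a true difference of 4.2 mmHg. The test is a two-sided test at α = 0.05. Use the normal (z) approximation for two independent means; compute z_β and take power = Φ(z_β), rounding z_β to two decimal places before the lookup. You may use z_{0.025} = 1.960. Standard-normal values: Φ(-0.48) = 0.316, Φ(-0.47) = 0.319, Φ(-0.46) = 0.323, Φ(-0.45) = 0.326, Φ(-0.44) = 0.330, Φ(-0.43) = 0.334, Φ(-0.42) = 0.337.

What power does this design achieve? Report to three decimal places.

Power ≈ 0.337

z_β = δ·√(n/(σ₁²+σ₂²)) − z_{α/2}
    = 4.2 · √(87/648) − 1.960
    = 4.2 · 0.36641 − 1.960
    = 1.5389 − 1.960 = -0.4211 → -0.42
Power = Φ(-0.42) = 0.337.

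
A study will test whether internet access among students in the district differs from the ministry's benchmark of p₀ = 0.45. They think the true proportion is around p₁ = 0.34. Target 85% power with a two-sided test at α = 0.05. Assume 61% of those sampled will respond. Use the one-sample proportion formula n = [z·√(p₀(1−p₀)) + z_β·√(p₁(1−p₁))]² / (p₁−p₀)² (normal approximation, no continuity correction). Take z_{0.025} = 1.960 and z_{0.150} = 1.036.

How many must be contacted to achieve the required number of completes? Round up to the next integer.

n = 292

n = [z_{α/2}·√(p₀q₀) + z_β·√(p₁q₁)]² / (p₁ − p₀)²
  = [1.960·√(0.45·0.55) + 1.036·√(0.34·0.66)]² / (-0.11)²
  = [1.960·0.4975 + 1.036·0.4737]² / 0.0121
  = [1.4658]² / 0.0121
  = 177.58
Adjust for 61% response: 177.58 / 0.61 = 291.11.
Round up → n = 292.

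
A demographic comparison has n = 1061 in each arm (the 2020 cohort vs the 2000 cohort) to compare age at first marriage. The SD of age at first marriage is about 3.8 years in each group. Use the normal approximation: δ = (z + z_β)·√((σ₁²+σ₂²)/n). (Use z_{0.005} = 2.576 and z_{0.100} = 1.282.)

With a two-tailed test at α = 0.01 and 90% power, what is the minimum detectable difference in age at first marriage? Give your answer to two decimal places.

δ = (z_{α/2} + z_β) · √((σ₁²+σ₂²)/n)
  = (2.576 + 1.282) · √(28.88/1061)
  = 3.858 · √0.02722
  = 3.858 · 0.1650
  = 0.6365

Minimum detectable difference ≈ 0.64 years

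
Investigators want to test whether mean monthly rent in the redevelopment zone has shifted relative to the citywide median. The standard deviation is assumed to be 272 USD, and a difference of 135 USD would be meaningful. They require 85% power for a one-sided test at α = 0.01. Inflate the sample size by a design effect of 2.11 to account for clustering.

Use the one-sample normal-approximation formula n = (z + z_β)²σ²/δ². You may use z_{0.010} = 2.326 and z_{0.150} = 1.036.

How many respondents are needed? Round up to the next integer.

n = 97

n = (z_α + z_β)² · σ² / δ²
  = (2.326 + 1.036)² · 272² / 135²
  = 11.3030 · 73984 / 18225
  = 45.88
Design effect: 2.11 × 45.88 = 96.82.
Round up → n = 97.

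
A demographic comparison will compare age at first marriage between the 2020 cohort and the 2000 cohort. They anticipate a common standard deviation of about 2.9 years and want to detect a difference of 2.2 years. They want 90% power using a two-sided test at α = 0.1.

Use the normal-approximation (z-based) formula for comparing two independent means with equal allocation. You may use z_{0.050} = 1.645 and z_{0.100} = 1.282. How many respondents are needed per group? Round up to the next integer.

n = (z_{α/2} + z_β)² · (σ₁² + σ₂²) / δ²
  = (1.645 + 1.282)² · (2·2.9² = 16.82) / 2.2²
  = 8.5673 · 16.82 / 4.84
  = 29.77
Round up → n = 30 per group.

n = 30 per group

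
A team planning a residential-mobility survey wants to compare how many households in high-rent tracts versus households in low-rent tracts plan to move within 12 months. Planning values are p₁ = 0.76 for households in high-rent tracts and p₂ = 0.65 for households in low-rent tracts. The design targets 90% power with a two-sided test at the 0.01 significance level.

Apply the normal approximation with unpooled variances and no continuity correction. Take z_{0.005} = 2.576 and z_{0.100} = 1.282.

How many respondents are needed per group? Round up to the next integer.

n = 505 per group

n = (z_{α/2} + z_β)² · [p₁(1−p₁) + p₂(1−p₂)] / (p₁ − p₂)²
  = (2.576 + 1.282)² · (0.76·0.24 + 0.65·0.35) / (0.11)²
  = (3.858)² · (0.1824 + 0.2275) / 0.0121
  = 14.8842 · 0.4099 / 0.0121
  = 504.22
Round up → n = 505 per group.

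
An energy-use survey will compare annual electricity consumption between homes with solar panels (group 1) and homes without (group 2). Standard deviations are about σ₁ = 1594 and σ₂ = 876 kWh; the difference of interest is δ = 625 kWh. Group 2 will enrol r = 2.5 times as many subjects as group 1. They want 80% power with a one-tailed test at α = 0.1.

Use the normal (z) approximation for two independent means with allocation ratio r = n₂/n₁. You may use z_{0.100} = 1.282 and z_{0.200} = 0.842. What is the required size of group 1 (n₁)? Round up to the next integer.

n₁ = (z_α + z_β)² · (σ₁² + σ₂²/r) / δ²
   = (1.282 + 0.842)² · (1594² + 876²/2.5) / 625²
   = 4.5114 · (2540836 + 306950.4) / 390625
   = 4.5114 · 2847786.4 / 390625
   = 32.89
Round up → n₁ = 33; n₂ = r·n₁ = 2.5 × 33 = 83.

n₁ = 33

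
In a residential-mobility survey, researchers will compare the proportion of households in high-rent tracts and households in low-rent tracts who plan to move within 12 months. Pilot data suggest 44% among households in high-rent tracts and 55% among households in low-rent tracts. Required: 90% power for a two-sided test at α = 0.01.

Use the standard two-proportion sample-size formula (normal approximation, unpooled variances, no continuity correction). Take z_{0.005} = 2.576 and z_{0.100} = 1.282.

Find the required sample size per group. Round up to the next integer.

n = 608 per group

n = (z_{α/2} + z_β)² · [p₁(1−p₁) + p₂(1−p₂)] / (p₁ − p₂)²
  = (2.576 + 1.282)² · (0.44·0.56 + 0.55·0.45) / (-0.11)²
  = (3.858)² · (0.2464 + 0.2475) / 0.0121
  = 14.8842 · 0.4939 / 0.0121
  = 607.54
Round up → n = 608 per group.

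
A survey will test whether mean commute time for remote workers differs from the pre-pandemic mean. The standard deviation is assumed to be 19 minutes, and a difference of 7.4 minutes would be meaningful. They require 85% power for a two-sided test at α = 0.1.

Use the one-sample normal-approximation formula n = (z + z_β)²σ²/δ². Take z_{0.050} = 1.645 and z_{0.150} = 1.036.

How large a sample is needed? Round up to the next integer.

n = (z_{α/2} + z_β)² · σ² / δ²
  = (1.645 + 1.036)² · 19² / 7.4²
  = 7.1878 · 361 / 54.76
  = 47.38
Round up → n = 48.

n = 48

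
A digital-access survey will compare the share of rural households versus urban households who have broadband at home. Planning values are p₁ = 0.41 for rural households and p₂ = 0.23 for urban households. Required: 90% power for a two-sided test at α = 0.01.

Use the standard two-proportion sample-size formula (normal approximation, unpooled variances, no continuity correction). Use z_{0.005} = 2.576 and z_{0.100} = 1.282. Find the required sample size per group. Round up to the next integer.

n = (z_{α/2} + z_β)² · [p₁(1−p₁) + p₂(1−p₂)] / (p₁ − p₂)²
  = (2.576 + 1.282)² · (0.41·0.59 + 0.23·0.77) / (0.18)²
  = (3.858)² · (0.2419 + 0.1771) / 0.0324
  = 14.8842 · 0.4190 / 0.0324
  = 192.48
Round up → n = 193 per group.

n = 193 per group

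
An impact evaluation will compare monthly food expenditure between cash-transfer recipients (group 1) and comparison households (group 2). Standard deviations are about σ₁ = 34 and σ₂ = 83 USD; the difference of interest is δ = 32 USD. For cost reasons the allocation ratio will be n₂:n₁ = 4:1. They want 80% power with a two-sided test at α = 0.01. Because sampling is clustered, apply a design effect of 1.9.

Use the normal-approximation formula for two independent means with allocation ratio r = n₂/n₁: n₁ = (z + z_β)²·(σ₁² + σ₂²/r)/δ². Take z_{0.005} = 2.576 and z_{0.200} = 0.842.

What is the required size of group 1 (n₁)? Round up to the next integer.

n₁ = (z_{α/2} + z_β)² · (σ₁² + σ₂²/r) / δ²
   = (2.576 + 0.842)² · (34² + 83²/4) / 32²
   = 11.6827 · (1156 + 1722.2) / 1024
   = 11.6827 · 2878.2 / 1024
   = 32.84
Design effect: 1.9 × 32.84 = 62.39.
Round up → n₁ = 63; n₂ = r·n₁ = 4 × 63 = 252.

n₁ = 63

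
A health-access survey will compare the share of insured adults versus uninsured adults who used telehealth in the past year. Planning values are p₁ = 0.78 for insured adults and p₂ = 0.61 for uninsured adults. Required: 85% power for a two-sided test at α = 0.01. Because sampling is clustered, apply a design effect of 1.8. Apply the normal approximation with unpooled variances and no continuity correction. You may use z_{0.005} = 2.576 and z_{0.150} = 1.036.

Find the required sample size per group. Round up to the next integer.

n = (z_{α/2} + z_β)² · [p₁(1−p₁) + p₂(1−p₂)] / (p₁ − p₂)²
  = (2.576 + 1.036)² · (0.78·0.22 + 0.61·0.39) / (0.17)²
  = (3.612)² · (0.1716 + 0.2379) / 0.0289
  = 13.0465 · 0.4095 / 0.0289
  = 184.86
Design effect: 1.8 × 184.86 = 332.75.
Round up → n = 333 per group.

n = 333 per group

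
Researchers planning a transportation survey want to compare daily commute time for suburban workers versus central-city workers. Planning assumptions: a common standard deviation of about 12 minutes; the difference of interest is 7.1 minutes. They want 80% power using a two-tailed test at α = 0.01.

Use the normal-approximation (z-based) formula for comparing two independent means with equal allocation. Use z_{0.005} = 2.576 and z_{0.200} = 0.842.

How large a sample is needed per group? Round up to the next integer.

n = (z_{α/2} + z_β)² · (σ₁² + σ₂²) / δ²
  = (2.576 + 0.842)² · (2·12² = 288) / 7.1²
  = 11.6827 · 288 / 50.41
  = 66.75
Round up → n = 67 per group.

n = 67 per group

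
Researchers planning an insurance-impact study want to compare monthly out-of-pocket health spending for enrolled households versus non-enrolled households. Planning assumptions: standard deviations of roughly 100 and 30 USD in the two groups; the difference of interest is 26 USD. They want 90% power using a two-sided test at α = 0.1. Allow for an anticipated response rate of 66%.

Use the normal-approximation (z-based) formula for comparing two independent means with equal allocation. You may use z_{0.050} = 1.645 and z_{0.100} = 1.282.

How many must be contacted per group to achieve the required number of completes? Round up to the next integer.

n = (z_{α/2} + z_β)² · (σ₁² + σ₂²) / δ²
  = (1.645 + 1.282)² · (100² + 30² = 10900) / 26²
  = 8.5673 · 10900 / 676
  = 138.14
Adjust for 66% response: 138.14 / 0.66 = 209.31.
Round up → n = 210 per group.

n = 210 per group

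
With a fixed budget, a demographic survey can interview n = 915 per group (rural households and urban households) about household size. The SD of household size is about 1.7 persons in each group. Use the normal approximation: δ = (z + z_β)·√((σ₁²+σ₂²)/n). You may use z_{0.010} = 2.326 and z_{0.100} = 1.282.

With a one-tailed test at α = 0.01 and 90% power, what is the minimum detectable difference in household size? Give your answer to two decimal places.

Minimum detectable difference ≈ 0.29 persons

δ = (z_α + z_β) · √((σ₁²+σ₂²)/n)
  = (2.326 + 1.282) · √(5.78/915)
  = 3.608 · √0.00632
  = 3.608 · 0.0795
  = 0.2868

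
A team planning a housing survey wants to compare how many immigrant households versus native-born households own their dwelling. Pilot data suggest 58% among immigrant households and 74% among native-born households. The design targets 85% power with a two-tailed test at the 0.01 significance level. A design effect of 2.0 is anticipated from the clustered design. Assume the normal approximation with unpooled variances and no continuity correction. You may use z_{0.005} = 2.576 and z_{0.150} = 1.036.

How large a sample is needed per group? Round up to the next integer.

n = (z_{α/2} + z_β)² · [p₁(1−p₁) + p₂(1−p₂)] / (p₁ − p₂)²
  = (2.576 + 1.036)² · (0.58·0.42 + 0.74·0.26) / (-0.16)²
  = (3.612)² · (0.2436 + 0.1924) / 0.0256
  = 13.0465 · 0.4360 / 0.0256
  = 222.20
Design effect: 2.0 × 222.20 = 444.40.
Round up → n = 445 per group.

n = 445 per group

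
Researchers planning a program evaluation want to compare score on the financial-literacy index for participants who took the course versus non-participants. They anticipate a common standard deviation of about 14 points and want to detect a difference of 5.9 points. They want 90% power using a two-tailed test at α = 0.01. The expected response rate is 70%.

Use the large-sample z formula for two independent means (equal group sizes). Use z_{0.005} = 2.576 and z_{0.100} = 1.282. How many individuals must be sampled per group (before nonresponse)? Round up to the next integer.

n = 240 per group

n = (z_{α/2} + z_β)² · (σ₁² + σ₂²) / δ²
  = (2.576 + 1.282)² · (2·14² = 392) / 5.9²
  = 14.8842 · 392 / 34.81
  = 167.61
Adjust for 70% response: 167.61 / 0.70 = 239.45.
Round up → n = 240 per group.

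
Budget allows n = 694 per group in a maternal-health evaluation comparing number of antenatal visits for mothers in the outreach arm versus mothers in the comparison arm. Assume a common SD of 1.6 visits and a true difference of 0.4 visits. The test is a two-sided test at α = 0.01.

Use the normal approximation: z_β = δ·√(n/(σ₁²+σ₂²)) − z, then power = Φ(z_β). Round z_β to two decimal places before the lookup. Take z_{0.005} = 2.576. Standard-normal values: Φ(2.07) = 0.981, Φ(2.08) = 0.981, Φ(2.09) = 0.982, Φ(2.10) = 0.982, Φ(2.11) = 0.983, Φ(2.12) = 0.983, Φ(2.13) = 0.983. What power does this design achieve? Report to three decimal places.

Power ≈ 0.981

z_β = δ·√(n/(σ₁²+σ₂²)) − z_{α/2}
    = 0.4 · √(694/5.12) − 2.576
    = 0.4 · 11.64246 − 2.576
    = 4.6570 − 2.576 = 2.0810 → 2.08
Power = Φ(2.08) = 0.981.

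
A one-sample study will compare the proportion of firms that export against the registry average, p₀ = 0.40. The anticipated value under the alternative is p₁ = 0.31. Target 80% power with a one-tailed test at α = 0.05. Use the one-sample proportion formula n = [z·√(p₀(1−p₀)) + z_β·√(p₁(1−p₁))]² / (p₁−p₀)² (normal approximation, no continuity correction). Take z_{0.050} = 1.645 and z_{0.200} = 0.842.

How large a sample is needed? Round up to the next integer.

n = 177

n = [z_α·√(p₀q₀) + z_β·√(p₁q₁)]² / (p₁ − p₀)²
  = [1.645·√(0.40·0.60) + 0.842·√(0.31·0.69)]² / (-0.09)²
  = [1.645·0.4899 + 0.842·0.4625]² / 0.0081
  = [1.1953]² / 0.0081
  = 176.39
Round up → n = 177.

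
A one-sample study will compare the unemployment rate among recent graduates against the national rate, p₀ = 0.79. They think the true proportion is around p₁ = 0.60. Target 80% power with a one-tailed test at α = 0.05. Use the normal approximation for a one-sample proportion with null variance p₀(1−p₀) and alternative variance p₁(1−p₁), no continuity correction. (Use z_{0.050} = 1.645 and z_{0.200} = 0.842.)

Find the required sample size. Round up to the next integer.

n = 33

n = [z_α·√(p₀q₀) + z_β·√(p₁q₁)]² / (p₁ − p₀)²
  = [1.645·√(0.79·0.21) + 0.842·√(0.60·0.40)]² / (-0.19)²
  = [1.645·0.4073 + 0.842·0.4899]² / 0.0361
  = [1.0825]² / 0.0361
  = 32.46
Round up → n = 33.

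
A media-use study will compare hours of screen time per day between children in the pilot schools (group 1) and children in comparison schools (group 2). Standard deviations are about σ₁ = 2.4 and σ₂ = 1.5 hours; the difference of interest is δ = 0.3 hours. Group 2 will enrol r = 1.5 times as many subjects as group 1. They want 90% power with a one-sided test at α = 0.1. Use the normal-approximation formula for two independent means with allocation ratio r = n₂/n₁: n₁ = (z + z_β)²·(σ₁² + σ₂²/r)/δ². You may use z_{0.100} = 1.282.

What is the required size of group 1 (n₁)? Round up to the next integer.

n₁ = (z_α + z_β)² · (σ₁² + σ₂²/r) / δ²
   = (1.282 + 1.282)² · (2.4² + 1.5²/1.5) / 0.3²
   = 6.5741 · (5.76 + 1.5) / 0.09
   = 6.5741 · 7.26 / 0.09
   = 530.31
Round up → n₁ = 531; n₂ = r·n₁ = 1.5 × 531 = 797.

n₁ = 531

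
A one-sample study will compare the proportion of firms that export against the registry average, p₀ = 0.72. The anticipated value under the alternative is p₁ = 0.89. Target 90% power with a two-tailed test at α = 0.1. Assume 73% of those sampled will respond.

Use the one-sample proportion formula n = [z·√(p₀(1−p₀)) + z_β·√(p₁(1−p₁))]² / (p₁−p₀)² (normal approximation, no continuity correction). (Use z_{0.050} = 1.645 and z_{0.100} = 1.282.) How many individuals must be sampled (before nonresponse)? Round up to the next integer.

n = 62

n = [z_{α/2}·√(p₀q₀) + z_β·√(p₁q₁)]² / (p₁ − p₀)²
  = [1.645·√(0.72·0.28) + 1.282·√(0.89·0.11)]² / (0.17)²
  = [1.645·0.4490 + 1.282·0.3129]² / 0.0289
  = [1.1397]² / 0.0289
  = 44.95
Adjust for 73% response: 44.95 / 0.73 = 61.57.
Round up → n = 62.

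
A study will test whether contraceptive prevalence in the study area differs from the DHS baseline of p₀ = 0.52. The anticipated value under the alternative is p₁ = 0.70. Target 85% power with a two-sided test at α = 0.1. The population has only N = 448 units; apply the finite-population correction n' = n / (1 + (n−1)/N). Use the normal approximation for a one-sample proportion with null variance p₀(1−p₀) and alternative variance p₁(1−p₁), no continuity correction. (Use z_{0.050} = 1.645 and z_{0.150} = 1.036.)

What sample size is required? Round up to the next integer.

n = 47

n = [z_{α/2}·√(p₀q₀) + z_β·√(p₁q₁)]² / (p₁ − p₀)²
  = [1.645·√(0.52·0.48) + 1.036·√(0.70·0.30)]² / (0.18)²
  = [1.645·0.4996 + 1.036·0.4583]² / 0.0324
  = [1.2966]² / 0.0324
  = 51.89
Finite-population correction (N = 448): 51.89 / (1 + (51.89 − 1)/448) = 46.60.
Round up → n = 47.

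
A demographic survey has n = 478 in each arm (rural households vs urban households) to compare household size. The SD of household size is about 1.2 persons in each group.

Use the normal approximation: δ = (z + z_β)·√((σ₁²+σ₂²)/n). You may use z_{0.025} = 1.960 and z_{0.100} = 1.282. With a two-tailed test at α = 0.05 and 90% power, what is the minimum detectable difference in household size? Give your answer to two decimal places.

δ = (z_{α/2} + z_β) · √((σ₁²+σ₂²)/n)
  = (1.960 + 1.282) · √(2.88/478)
  = 3.242 · √0.00603
  = 3.242 · 0.0776
  = 0.2516

Minimum detectable difference ≈ 0.25 persons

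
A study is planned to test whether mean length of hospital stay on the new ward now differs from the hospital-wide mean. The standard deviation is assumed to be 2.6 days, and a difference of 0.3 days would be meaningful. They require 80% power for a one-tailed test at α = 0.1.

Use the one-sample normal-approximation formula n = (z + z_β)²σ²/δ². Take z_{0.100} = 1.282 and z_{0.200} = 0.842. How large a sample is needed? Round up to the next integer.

n = 339

n = (z_α + z_β)² · σ² / δ²
  = (1.282 + 0.842)² · 2.6² / 0.3²
  = 4.5114 · 6.76 / 0.09
  = 338.85
Round up → n = 339.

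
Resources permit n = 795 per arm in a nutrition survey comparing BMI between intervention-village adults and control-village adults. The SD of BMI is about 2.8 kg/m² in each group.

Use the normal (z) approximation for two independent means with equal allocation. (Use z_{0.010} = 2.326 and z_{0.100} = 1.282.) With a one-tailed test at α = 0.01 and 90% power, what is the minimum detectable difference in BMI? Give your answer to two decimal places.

δ = (z_α + z_β) · √((σ₁²+σ₂²)/n)
  = (2.326 + 1.282) · √(15.68/795)
  = 3.608 · √0.01972
  = 3.608 · 0.1404
  = 0.5067

Minimum detectable difference ≈ 0.51 kg/m²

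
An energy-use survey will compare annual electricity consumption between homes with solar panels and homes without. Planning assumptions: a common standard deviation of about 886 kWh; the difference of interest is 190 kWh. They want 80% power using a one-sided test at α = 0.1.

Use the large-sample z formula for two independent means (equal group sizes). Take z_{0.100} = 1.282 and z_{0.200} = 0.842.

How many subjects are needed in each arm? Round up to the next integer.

n = 197 per group

n = (z_α + z_β)² · (σ₁² + σ₂²) / δ²
  = (1.282 + 0.842)² · (2·886² = 1569992) / 190²
  = 4.5114 · 1569992 / 36100
  = 196.20
Round up → n = 197 per group.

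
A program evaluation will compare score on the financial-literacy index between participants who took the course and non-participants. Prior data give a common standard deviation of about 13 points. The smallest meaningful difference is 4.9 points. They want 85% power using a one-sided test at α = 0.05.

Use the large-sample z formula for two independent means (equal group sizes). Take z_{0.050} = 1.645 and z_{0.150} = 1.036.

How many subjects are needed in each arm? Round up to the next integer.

n = 102 per group

n = (z_α + z_β)² · (σ₁² + σ₂²) / δ²
  = (1.645 + 1.036)² · (2·13² = 338) / 4.9²
  = 7.1878 · 338 / 24.01
  = 101.19
Round up → n = 102 per group.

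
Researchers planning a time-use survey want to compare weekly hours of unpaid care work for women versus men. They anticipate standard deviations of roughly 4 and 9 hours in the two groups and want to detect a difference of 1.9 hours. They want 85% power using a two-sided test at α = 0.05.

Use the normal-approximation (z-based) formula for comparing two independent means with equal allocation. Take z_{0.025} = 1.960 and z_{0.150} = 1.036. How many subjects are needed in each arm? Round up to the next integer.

n = (z_{α/2} + z_β)² · (σ₁² + σ₂²) / δ²
  = (1.960 + 1.036)² · (4² + 9² = 97) / 1.9²
  = 8.9760 · 97 / 3.61
  = 241.18
Round up → n = 242 per group.

n = 242 per group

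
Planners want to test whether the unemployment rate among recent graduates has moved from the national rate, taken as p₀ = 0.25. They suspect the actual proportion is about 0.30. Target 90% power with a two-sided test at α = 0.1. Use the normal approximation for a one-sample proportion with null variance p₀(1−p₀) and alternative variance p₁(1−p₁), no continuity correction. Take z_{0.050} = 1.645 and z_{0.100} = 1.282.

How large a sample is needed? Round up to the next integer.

n = [z_{α/2}·√(p₀q₀) + z_β·√(p₁q₁)]² / (p₁ − p₀)²
  = [1.645·√(0.25·0.75) + 1.282·√(0.30·0.70)]² / (0.05)²
  = [1.645·0.4330 + 1.282·0.4583]² / 0.0025
  = [1.2998]² / 0.0025
  = 675.78
Round up → n = 676.

n = 676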